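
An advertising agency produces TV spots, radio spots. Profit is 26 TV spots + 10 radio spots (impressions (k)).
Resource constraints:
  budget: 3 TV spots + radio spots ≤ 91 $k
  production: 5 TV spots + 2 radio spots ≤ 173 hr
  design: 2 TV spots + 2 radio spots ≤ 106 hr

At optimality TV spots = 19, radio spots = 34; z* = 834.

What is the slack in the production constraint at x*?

production used = 5·19 + 2·34 = 163; slack = 173 − 163 = 10.

10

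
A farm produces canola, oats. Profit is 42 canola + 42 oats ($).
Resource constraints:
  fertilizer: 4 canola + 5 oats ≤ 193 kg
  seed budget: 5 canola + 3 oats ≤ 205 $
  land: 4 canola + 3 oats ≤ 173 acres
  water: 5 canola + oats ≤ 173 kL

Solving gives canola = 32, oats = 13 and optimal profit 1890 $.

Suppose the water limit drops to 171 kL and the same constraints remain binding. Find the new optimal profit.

1886

Check each constraint at x*: fertilizer 193/193 (tight); seed budget 199/205 (slack 6); land 167/173 (slack 6); water 173/173 (tight).
Since seed budget, land are not tight, their duals are 0.
Dual feasibility on the basic columns requires 4·y_fertilizer + 5·y_water = 42, 5·y_fertilizer + 1·y_water = 42.
Solving: y_fertilizer = 8, y_water = 2.
Δz = y_water·Δb = 2 × (-2) = -4, so new z* = 1890 − 4 = 1886.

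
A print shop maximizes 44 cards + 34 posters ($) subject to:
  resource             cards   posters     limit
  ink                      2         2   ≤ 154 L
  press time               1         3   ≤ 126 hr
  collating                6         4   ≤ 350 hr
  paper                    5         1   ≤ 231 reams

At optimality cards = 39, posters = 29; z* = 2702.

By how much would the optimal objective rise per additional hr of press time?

Check each constraint at x*: ink 136/154 (slack 18); press time 126/126 (tight); collating 350/350 (tight); paper 224/231 (slack 7).
Slack constraints have shadow price 0 (complementary slackness).
The binding rows give the dual system: 1·y_press time + 6·y_collating = 44 and 3·y_press time + 4·y_collating = 34.
→ y_press time = 2 and y_collating = 7.
Shadow price of press time = 2.

2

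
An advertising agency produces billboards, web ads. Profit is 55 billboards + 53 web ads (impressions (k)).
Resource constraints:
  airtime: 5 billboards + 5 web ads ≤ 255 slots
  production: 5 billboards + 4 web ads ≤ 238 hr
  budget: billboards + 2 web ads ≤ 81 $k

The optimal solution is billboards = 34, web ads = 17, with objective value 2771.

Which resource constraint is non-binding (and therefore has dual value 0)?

airtime: 255/255 (binding)
production: 238/238 (binding)
budget: 68/81 (slack 13)
By complementary slackness, a constraint with positive slack has shadow price 0 → budget.

budget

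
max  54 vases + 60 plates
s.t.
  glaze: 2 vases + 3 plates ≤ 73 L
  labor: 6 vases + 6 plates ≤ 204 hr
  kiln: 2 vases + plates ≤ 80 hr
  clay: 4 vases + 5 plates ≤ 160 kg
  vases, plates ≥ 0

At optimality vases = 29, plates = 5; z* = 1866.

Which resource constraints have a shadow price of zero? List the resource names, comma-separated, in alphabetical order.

clay, kiln

glaze: 73/73 (binding)
labor: 204/204 (binding)
kiln: 63/80 (slack 17)
clay: 141/160 (slack 19)
By complementary slackness, a constraint with positive slack has shadow price 0 → clay, kiln.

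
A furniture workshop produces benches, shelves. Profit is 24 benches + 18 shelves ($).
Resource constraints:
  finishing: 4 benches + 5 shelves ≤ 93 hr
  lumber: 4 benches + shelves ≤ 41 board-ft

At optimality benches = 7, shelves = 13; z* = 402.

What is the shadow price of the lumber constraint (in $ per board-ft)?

3

Check each constraint at x*: finishing 93/93 (tight); lumber 41/41 (tight).
Dual feasibility on the basic columns requires 4·y_finishing + 4·y_lumber = 24, 5·y_finishing + 1·y_lumber = 18.
→ y_finishing = 3 and y_lumber = 3.
Shadow price of lumber = 3.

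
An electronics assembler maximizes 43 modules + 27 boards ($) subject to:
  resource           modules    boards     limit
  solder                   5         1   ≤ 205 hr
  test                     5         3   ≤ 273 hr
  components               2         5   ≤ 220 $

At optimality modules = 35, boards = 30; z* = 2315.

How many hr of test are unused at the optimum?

test used = 5·35 + 3·30 = 265; slack = 273 − 265 = 8.

8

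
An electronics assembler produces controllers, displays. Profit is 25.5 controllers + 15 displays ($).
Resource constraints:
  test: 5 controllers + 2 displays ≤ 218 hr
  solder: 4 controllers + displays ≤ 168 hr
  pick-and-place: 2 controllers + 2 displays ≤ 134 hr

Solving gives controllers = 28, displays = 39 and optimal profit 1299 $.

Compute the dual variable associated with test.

3.5

Check each constraint at x*: test 218/218 (tight); solder 151/168 (slack 17); pick-and-place 134/134 (tight).
By complementary slackness, y = 0 for the non-binding constraint.
Dual feasibility on the basic columns requires 5·y_test + 2·y_pick-and-place = 25.5, 2·y_test + 2·y_pick-and-place = 15.
→ y_test = 3.5 and y_pick-and-place = 4.
Shadow price of test = 3.5.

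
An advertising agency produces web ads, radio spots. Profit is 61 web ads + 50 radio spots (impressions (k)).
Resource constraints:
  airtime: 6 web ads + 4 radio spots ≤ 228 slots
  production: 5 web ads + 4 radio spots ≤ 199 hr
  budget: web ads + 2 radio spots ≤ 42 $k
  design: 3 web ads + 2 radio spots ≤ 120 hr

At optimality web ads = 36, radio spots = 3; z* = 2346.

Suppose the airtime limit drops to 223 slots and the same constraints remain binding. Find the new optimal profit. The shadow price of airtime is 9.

2301

Δb = -5, so new z* = 2346 + (9)·(-5) = 2346 − 45 = 2301.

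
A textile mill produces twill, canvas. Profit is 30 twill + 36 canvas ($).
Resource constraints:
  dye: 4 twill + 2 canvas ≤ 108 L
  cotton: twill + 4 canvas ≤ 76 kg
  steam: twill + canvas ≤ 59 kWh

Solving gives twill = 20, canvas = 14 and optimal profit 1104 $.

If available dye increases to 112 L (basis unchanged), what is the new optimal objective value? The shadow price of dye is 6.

Δb = 4, so new z* = 1104 + (6)·(4) = 1104 + 24 = 1128.

1128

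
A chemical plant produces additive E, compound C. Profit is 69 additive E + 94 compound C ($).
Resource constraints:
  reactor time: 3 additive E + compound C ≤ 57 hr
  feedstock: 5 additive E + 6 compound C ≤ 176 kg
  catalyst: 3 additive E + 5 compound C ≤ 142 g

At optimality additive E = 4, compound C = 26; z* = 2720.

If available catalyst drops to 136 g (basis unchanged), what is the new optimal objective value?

2672

Check each constraint at x*: reactor time 38/57 (slack 19); feedstock 176/176 (tight); catalyst 142/142 (tight).
Since reactor time is not tight, its dual is 0.
The binding rows give the dual system: 5·y_feedstock + 3·y_catalyst = 69 and 6·y_feedstock + 5·y_catalyst = 94.
Solving: y_feedstock = 9, y_catalyst = 8.
Δz = y_catalyst·Δb = 8 × (-6) = -48, so new z* = 2720 − 48 = 2672.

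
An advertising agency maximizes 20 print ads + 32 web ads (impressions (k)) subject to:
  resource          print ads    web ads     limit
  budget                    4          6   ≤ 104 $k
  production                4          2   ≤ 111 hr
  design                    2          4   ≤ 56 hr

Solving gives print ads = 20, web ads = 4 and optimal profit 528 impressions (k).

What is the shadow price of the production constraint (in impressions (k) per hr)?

0

Check each constraint at x*: budget 104/104 (tight); production 88/111 (slack 23); design 56/56 (tight).
Slack constraints have shadow price 0 (complementary slackness).
The binding rows give the dual system: 4·y_budget + 2·y_design = 20 and 6·y_budget + 4·y_design = 32.
This yields shadow prices y_budget = 4, y_design = 2.
Shadow price of production = 0.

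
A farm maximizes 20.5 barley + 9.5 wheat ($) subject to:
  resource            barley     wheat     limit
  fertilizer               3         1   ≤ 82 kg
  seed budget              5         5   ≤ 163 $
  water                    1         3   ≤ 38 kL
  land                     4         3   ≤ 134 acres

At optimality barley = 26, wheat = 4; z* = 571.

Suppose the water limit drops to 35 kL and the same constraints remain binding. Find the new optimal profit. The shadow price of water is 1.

568

Δb = -3, so new z* = 571 + (1)·(-3) = 571 − 3 = 568.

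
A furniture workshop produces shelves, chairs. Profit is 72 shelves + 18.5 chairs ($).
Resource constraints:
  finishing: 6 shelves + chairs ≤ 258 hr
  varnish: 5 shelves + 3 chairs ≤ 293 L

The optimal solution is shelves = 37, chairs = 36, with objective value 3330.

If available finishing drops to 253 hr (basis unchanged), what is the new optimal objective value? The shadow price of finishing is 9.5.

Δb = -5, so new z* = 3330 + (9.5)·(-5) = 3330 − 47.5 = 3282.5.

3282.5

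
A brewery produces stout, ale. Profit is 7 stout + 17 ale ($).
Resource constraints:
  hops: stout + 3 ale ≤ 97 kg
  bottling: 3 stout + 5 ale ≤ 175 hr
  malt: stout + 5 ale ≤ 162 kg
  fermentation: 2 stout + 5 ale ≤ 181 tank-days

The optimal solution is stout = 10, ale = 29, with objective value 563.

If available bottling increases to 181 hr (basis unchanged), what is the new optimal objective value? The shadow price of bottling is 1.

Δb = 6, so new z* = 563 + (1)·(6) = 563 + 6 = 569.

569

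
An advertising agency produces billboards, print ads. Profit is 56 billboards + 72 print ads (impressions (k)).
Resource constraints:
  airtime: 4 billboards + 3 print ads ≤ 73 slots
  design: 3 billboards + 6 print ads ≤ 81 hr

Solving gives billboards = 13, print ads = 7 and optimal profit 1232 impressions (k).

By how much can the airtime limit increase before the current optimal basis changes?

35

Binding constraints: airtime, design. The basis is B = [[4,3],[3,6]] with det 15.
Per unit increase in airtime, x* moves by d = (0.4, -0.2).
The basis stays optimal until print ads reaches 0; allowable increase = 35 slots.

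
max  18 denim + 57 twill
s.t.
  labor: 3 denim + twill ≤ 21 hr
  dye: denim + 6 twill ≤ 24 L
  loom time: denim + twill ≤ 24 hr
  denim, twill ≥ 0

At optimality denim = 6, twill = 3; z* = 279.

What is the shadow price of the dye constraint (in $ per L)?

9

Check each constraint at x*: labor 21/21 (tight); dye 24/24 (tight); loom time 9/24 (slack 15).
Slack constraints have shadow price 0 (complementary slackness).
The binding rows give the dual system: 3·y_labor + 1·y_dye = 18 and 1·y_labor + 6·y_dye = 57.
Solving: y_labor = 3, y_dye = 9.
Shadow price of dye = 9.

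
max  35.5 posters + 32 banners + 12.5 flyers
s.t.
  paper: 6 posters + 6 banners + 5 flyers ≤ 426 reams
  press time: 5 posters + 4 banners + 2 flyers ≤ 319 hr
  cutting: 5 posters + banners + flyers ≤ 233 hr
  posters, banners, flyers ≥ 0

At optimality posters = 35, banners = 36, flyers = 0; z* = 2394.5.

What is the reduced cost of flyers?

-9.5

Binding: paper and press time. Non-binding: cutting (22 unused).
Since cutting is not tight, its dual is 0.
Dual feasibility on the basic columns requires 6·y_paper + 5·y_press time = 35.5, 6·y_paper + 4·y_press time = 32.
→ y_paper = 3 and y_press time = 3.5.
Reduced cost of flyers: c₃ − yᵀa₃ = 12.5 − (3·5 + 3.5·2) = 12.5 − 22 = -9.5.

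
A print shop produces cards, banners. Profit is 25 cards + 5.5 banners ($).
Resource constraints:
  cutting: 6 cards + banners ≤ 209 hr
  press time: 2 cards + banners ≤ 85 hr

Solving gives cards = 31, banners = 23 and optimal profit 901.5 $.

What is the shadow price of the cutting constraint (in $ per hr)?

3.5

Check each constraint at x*: cutting 209/209 (tight); press time 85/85 (tight).
From A_Bᵀ y = c: 6·y_cutting + 2·y_press time = 25; 1·y_cutting + 1·y_press time = 5.5.
→ y_cutting = 3.5 and y_press time = 2.
Shadow price of cutting = 3.5.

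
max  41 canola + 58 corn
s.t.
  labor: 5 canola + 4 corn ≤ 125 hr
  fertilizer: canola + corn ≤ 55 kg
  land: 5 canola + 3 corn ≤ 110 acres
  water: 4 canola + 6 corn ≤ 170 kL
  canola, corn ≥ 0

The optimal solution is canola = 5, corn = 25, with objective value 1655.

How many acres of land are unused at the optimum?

10

land used = 5·5 + 3·25 = 100; slack = 110 − 100 = 10.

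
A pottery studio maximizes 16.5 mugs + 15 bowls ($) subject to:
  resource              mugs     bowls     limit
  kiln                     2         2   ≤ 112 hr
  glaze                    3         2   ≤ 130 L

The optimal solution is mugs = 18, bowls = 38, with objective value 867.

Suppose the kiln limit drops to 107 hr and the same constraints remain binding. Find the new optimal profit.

Both kiln and glaze are binding at x*.
The binding rows give the dual system: 2·y_kiln + 3·y_glaze = 16.5 and 2·y_kiln + 2·y_glaze = 15.
→ y_kiln = 6 and y_glaze = 1.5.
Δz = y_kiln·Δb = 6 × (-5) = -30, so new z* = 867 − 30 = 837.

837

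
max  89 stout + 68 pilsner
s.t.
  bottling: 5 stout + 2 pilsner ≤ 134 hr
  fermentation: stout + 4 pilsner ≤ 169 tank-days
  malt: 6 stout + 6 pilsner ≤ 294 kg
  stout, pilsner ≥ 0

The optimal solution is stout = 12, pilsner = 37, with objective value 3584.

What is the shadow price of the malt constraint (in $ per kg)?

Binding: bottling and malt. Non-binding: fermentation (9 unused).
Slack constraints have shadow price 0 (complementary slackness).
The binding rows give the dual system: 5·y_bottling + 6·y_malt = 89 and 2·y_bottling + 6·y_malt = 68.
→ y_bottling = 7 and y_malt = 9.
Shadow price of malt = 9.

9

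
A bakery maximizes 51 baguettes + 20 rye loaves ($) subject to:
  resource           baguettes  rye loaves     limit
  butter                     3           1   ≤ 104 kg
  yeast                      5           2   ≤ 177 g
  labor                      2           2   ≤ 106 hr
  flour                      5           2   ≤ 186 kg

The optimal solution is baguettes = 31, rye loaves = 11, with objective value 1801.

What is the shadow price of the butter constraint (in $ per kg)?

2

Binding: butter and yeast. Non-binding: labor (22 unused), flour (9 unused).
By complementary slackness, y = 0 for the non-binding constraints.
The binding rows give the dual system: 3·y_butter + 5·y_yeast = 51 and 1·y_butter + 2·y_yeast = 20.
→ y_butter = 2 and y_yeast = 9.
Shadow price of butter = 2.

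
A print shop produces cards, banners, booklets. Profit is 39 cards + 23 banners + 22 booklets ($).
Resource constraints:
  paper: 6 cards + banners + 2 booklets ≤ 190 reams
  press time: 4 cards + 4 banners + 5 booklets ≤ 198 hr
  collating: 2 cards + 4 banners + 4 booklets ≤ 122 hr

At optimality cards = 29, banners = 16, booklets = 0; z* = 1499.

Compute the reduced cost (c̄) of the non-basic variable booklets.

Check each constraint at x*: paper 190/190 (tight); press time 180/198 (slack 18); collating 122/122 (tight).
By complementary slackness, y = 0 for the non-binding constraint.
The binding rows give the dual system: 6·y_paper + 2·y_collating = 39 and 1·y_paper + 4·y_collating = 23.
→ y_paper = 5 and y_collating = 4.5.
Reduced cost of booklets: c₃ − yᵀa₃ = 22 − (5·2 + 4.5·4) = 22 − 28 = -6.

-6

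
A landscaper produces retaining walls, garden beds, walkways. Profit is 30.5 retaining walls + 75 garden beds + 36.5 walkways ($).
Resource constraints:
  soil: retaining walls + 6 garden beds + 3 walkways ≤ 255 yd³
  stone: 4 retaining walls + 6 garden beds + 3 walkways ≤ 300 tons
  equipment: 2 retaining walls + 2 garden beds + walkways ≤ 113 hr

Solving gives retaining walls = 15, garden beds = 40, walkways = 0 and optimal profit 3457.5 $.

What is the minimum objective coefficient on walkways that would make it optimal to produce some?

37.5

Check each constraint at x*: soil 255/255 (tight); stone 300/300 (tight); equipment 110/113 (slack 3).
Since equipment is not tight, its dual is 0.
From A_Bᵀ y = c: 1·y_soil + 4·y_stone = 30.5; 6·y_soil + 6·y_stone = 75.
→ y_soil = 6.5 and y_stone = 6.
walkways enters the basis when its profit ≥ yᵀa₃ = 6.5·3 + 6·3 = 37.5.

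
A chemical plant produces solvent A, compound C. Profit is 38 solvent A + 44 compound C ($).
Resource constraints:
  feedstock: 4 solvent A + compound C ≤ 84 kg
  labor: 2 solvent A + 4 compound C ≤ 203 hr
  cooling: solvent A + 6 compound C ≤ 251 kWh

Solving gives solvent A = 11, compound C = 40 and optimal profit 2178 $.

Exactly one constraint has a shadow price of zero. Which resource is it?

labor

feedstock: 84/84 (binding)
labor: 182/203 (slack 21)
cooling: 251/251 (binding)
By complementary slackness, a constraint with positive slack has shadow price 0 → labor.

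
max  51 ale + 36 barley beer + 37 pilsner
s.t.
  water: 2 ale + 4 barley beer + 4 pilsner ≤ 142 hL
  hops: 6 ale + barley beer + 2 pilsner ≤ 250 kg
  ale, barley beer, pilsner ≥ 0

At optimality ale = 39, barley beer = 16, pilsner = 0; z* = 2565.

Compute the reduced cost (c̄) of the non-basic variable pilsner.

At the optimum: water uses 142 of 142 (binding); hops uses 250 of 250 (binding).
From A_Bᵀ y = c: 2·y_water + 6·y_hops = 51; 4·y_water + 1·y_hops = 36.
→ y_water = 7.5 and y_hops = 6.
Reduced cost of pilsner: c₃ − yᵀa₃ = 37 − (7.5·4 + 6·2) = 37 − 42 = -5.

-5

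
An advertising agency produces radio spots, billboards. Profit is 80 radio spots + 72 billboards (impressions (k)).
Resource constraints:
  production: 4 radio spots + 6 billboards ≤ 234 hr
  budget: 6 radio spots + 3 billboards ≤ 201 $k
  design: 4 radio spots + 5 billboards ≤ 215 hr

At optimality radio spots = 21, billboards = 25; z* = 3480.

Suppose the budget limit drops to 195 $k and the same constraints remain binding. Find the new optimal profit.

At the optimum: production uses 234 of 234 (binding); budget uses 201 of 201 (binding); design uses 209 of 215 (slack = 6).
By complementary slackness, y = 0 for the non-binding constraint.
Dual feasibility on the basic columns requires 4·y_production + 6·y_budget = 80, 6·y_production + 3·y_budget = 72.
This yields shadow prices y_production = 8, y_budget = 8.
Δz = y_budget·Δb = 8 × (-6) = -48, so new z* = 3480 − 48 = 3432.

3432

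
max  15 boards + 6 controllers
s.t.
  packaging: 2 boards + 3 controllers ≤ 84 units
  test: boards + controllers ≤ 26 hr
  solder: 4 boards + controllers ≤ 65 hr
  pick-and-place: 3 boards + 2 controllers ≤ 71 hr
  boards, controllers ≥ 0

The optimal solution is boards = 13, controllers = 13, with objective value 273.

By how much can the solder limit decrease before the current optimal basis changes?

Binding constraints: test, solder. The basis is B = [[1,1],[4,1]] with det -3.
Per unit decrease in solder, x* moves by d = (-0.3333, 0.3333).
The basis stays optimal until boards reaches 0; allowable decrease = 39 hr.

39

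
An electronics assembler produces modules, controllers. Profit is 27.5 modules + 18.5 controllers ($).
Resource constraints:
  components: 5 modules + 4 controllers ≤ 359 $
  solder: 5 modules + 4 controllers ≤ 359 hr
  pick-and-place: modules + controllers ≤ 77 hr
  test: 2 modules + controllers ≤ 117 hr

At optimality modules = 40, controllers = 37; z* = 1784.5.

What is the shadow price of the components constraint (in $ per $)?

At the optimum: components uses 348 of 359 (slack = 11); solder uses 348 of 359 (slack = 11); pick-and-place uses 77 of 77 (binding); test uses 117 of 117 (binding).
By complementary slackness, y = 0 for the non-binding constraints.
From A_Bᵀ y = c: 1·y_pick-and-place + 2·y_test = 27.5; 1·y_pick-and-place + 1·y_test = 18.5.
Solving: y_pick-and-place = 9.5, y_test = 9.
Shadow price of components = 0.

0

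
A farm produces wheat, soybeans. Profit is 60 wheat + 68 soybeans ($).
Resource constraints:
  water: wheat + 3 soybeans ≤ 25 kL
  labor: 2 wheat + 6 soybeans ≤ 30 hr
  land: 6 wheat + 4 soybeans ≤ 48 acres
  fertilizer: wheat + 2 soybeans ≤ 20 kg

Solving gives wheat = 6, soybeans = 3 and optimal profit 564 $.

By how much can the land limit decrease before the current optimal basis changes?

Binding constraints: labor, land. The basis is B = [[2,6],[6,4]] with det -28.
Per unit decrease in land, x* moves by d = (-0.2143, 0.0714).
The basis stays optimal until wheat reaches 0; allowable decrease = 28 acres.

28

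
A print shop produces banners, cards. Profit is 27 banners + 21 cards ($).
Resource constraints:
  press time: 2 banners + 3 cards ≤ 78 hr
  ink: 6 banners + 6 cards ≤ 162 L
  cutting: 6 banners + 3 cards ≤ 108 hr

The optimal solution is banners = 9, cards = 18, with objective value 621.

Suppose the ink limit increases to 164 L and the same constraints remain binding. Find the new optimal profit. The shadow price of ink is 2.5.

626

Δb = 2, so new z* = 621 + (2.5)·(2) = 621 + 5 = 626.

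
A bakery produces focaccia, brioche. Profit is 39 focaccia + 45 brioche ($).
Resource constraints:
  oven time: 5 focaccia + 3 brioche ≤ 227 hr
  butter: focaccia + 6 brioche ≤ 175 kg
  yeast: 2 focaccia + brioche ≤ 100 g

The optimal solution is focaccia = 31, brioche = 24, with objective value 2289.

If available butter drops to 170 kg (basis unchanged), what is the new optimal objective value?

Check each constraint at x*: oven time 227/227 (tight); butter 175/175 (tight); yeast 86/100 (slack 14).
Since yeast is not tight, its dual is 0.
From A_Bᵀ y = c: 5·y_oven time + 1·y_butter = 39; 3·y_oven time + 6·y_butter = 45.
This yields shadow prices y_oven time = 7, y_butter = 4.
Δz = y_butter·Δb = 4 × (-5) = -20, so new z* = 2289 − 20 = 2269.

2269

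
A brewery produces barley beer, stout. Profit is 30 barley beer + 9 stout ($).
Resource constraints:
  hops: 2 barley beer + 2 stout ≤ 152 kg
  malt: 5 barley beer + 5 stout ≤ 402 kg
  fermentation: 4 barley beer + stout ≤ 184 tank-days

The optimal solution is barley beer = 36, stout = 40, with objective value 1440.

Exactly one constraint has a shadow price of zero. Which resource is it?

hops: 152/152 (binding)
malt: 380/402 (slack 22)
fermentation: 184/184 (binding)
By complementary slackness, a constraint with positive slack has shadow price 0 → malt.

malt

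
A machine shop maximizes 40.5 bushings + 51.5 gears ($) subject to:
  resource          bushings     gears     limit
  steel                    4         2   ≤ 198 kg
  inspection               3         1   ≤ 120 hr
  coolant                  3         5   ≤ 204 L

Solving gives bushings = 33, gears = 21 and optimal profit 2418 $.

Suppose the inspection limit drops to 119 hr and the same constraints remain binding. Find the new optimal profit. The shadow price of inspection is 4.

2414

Δb = -1, so new z* = 2418 + (4)·(-1) = 2418 − 4 = 2414.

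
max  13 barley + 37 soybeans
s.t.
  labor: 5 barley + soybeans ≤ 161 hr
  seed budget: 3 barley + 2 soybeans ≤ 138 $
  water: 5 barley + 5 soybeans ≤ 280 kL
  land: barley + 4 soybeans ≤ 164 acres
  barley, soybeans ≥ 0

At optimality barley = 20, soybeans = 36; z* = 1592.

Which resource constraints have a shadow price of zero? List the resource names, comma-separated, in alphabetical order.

labor: 136/161 (slack 25)
seed budget: 132/138 (slack 6)
water: 280/280 (binding)
land: 164/164 (binding)
By complementary slackness, a constraint with positive slack has shadow price 0 → labor, seed budget.

labor, seed budget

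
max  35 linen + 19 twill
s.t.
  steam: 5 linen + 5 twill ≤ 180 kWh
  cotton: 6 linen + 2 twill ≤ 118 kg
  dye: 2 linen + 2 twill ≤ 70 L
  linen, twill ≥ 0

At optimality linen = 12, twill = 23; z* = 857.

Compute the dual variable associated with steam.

0

Check each constraint at x*: steam 175/180 (slack 5); cotton 118/118 (tight); dye 70/70 (tight).
By complementary slackness, y = 0 for the non-binding constraint.
The binding rows give the dual system: 6·y_cotton + 2·y_dye = 35 and 2·y_cotton + 2·y_dye = 19.
Solving: y_cotton = 4, y_dye = 5.5.
Shadow price of steam = 0.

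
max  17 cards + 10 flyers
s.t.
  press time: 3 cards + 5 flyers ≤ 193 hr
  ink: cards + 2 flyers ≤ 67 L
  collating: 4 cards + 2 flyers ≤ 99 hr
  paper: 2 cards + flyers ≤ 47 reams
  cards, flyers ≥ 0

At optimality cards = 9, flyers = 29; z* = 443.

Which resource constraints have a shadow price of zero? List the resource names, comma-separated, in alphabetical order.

collating, press time

press time: 172/193 (slack 21)
ink: 67/67 (binding)
collating: 94/99 (slack 5)
paper: 47/47 (binding)
By complementary slackness, a constraint with positive slack has shadow price 0 → collating, press time.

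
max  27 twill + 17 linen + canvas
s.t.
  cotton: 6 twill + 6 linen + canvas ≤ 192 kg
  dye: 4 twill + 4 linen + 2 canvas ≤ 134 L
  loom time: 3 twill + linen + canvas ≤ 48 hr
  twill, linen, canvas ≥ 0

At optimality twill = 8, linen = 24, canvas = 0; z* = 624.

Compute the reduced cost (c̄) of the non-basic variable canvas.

Check each constraint at x*: cotton 192/192 (tight); dye 128/134 (slack 6); loom time 48/48 (tight).
By complementary slackness, y = 0 for the non-binding constraint.
From A_Bᵀ y = c: 6·y_cotton + 3·y_loom time = 27; 6·y_cotton + 1·y_loom time = 17.
This yields shadow prices y_cotton = 2, y_loom time = 5.
Reduced cost of canvas: c₃ − yᵀa₃ = 1 − (2·1 + 5·1) = 1 − 7 = -6.

-6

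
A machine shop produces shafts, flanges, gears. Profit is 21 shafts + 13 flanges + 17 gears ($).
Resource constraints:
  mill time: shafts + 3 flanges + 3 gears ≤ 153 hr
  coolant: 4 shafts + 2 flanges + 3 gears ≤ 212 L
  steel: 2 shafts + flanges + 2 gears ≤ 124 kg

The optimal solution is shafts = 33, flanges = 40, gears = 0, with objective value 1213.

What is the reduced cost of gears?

At the optimum: mill time uses 153 of 153 (binding); coolant uses 212 of 212 (binding); steel uses 106 of 124 (slack = 18).
Slack constraints have shadow price 0 (complementary slackness).
From A_Bᵀ y = c: 1·y_mill time + 4·y_coolant = 21; 3·y_mill time + 2·y_coolant = 13.
Solving: y_mill time = 1, y_coolant = 5.
Reduced cost of gears: c₃ − yᵀa₃ = 17 − (1·3 + 5·3) = 17 − 18 = -1.

-1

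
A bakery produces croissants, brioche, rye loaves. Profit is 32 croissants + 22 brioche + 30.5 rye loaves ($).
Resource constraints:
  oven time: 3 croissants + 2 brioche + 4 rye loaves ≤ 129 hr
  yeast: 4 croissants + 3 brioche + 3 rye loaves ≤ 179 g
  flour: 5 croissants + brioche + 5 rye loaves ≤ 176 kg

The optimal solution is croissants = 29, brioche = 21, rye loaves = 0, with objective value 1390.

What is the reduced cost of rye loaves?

Check each constraint at x*: oven time 129/129 (tight); yeast 179/179 (tight); flour 166/176 (slack 10).
Since flour is not tight, its dual is 0.
The binding rows give the dual system: 3·y_oven time + 4·y_yeast = 32 and 2·y_oven time + 3·y_yeast = 22.
Solving: y_oven time = 8, y_yeast = 2.
Reduced cost of rye loaves: c₃ − yᵀa₃ = 30.5 − (8·4 + 2·3) = 30.5 − 38 = -7.5.

-7.5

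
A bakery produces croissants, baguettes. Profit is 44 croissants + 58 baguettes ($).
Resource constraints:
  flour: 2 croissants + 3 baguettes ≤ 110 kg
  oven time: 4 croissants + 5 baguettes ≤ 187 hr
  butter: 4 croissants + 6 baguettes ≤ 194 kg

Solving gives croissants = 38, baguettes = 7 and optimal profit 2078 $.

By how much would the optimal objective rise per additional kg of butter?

3

Binding: oven time and butter. Non-binding: flour (13 unused).
Since flour is not tight, its dual is 0.
The binding rows give the dual system: 4·y_oven time + 4·y_butter = 44 and 5·y_oven time + 6·y_butter = 58.
This yields shadow prices y_oven time = 8, y_butter = 3.
Shadow price of butter = 3.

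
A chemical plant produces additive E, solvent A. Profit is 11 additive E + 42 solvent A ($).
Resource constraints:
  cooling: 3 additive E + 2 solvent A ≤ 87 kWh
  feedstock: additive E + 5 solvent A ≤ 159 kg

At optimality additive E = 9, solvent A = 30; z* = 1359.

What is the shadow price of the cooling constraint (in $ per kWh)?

1

At the optimum: cooling uses 87 of 87 (binding); feedstock uses 159 of 159 (binding).
From A_Bᵀ y = c: 3·y_cooling + 1·y_feedstock = 11; 2·y_cooling + 5·y_feedstock = 42.
This yields shadow prices y_cooling = 1, y_feedstock = 8.
Shadow price of cooling = 1.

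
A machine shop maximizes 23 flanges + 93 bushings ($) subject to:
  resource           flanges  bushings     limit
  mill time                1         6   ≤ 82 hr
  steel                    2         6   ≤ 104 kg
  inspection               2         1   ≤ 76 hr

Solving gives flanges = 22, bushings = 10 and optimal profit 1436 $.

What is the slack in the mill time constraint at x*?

0

mill time used = 1·22 + 6·10 = 82; slack = 82 − 82 = 0.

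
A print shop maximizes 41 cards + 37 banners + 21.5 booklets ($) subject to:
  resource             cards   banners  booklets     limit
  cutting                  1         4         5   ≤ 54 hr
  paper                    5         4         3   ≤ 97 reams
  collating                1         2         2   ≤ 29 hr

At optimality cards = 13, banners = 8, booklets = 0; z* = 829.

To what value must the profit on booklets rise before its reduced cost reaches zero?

At the optimum: cutting uses 45 of 54 (slack = 9); paper uses 97 of 97 (binding); collating uses 29 of 29 (binding).
By complementary slackness, y = 0 for the non-binding constraint.
Dual feasibility on the basic columns requires 5·y_paper + 1·y_collating = 41, 4·y_paper + 2·y_collating = 37.
Solving: y_paper = 7.5, y_collating = 3.5.
booklets enters the basis when its profit ≥ yᵀa₃ = 7.5·3 + 3.5·2 = 29.5.

29.5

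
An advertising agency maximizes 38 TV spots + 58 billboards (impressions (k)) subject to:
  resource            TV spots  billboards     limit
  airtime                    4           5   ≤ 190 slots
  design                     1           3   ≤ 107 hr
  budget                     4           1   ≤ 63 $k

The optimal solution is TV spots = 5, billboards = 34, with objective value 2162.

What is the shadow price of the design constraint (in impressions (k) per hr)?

Check each constraint at x*: airtime 190/190 (tight); design 107/107 (tight); budget 54/63 (slack 9).
Slack constraints have shadow price 0 (complementary slackness).
The binding rows give the dual system: 4·y_airtime + 1·y_design = 38 and 5·y_airtime + 3·y_design = 58.
Solving: y_airtime = 8, y_design = 6.
Shadow price of design = 6.

6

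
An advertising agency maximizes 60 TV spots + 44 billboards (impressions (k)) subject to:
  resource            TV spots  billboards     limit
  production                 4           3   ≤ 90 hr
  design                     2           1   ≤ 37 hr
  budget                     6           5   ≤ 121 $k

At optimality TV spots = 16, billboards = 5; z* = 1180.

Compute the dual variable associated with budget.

7

At the optimum: production uses 79 of 90 (slack = 11); design uses 37 of 37 (binding); budget uses 121 of 121 (binding).
By complementary slackness, y = 0 for the non-binding constraint.
Dual feasibility on the basic columns requires 2·y_design + 6·y_budget = 60, 1·y_design + 5·y_budget = 44.
Solving: y_design = 9, y_budget = 7.
Shadow price of budget = 7.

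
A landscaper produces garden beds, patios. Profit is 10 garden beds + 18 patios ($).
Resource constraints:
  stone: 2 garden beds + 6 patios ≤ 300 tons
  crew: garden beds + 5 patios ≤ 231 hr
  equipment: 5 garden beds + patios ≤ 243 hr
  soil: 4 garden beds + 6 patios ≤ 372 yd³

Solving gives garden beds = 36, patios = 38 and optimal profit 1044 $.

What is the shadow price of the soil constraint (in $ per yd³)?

Check each constraint at x*: stone 300/300 (tight); crew 226/231 (slack 5); equipment 218/243 (slack 25); soil 372/372 (tight).
By complementary slackness, y = 0 for the non-binding constraints.
From A_Bᵀ y = c: 2·y_stone + 4·y_soil = 10; 6·y_stone + 6·y_soil = 18.
→ y_stone = 1 and y_soil = 2.
Shadow price of soil = 2.

2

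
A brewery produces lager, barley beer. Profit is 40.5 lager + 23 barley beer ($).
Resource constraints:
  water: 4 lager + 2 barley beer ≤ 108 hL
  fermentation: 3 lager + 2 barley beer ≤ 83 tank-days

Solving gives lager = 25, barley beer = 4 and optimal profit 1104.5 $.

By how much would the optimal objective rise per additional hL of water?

Check each constraint at x*: water 108/108 (tight); fermentation 83/83 (tight).
From A_Bᵀ y = c: 4·y_water + 3·y_fermentation = 40.5; 2·y_water + 2·y_fermentation = 23.
→ y_water = 6 and y_fermentation = 5.5.
Shadow price of water = 6.

6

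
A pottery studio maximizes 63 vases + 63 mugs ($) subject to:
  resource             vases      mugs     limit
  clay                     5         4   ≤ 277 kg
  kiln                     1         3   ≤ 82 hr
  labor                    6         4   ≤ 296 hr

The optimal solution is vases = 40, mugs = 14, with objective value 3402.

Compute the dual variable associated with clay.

0

Check each constraint at x*: clay 256/277 (slack 21); kiln 82/82 (tight); labor 296/296 (tight).
By complementary slackness, y = 0 for the non-binding constraint.
Dual feasibility on the basic columns requires 1·y_kiln + 6·y_labor = 63, 3·y_kiln + 4·y_labor = 63.
→ y_kiln = 9 and y_labor = 9.
Shadow price of clay = 0.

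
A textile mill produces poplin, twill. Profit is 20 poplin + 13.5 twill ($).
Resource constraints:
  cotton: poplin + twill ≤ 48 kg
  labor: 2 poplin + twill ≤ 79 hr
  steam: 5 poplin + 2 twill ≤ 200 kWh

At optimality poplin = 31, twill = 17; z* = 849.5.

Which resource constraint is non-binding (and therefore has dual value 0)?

steam

cotton: 48/48 (binding)
labor: 79/79 (binding)
steam: 189/200 (slack 11)
By complementary slackness, a constraint with positive slack has shadow price 0 → steam.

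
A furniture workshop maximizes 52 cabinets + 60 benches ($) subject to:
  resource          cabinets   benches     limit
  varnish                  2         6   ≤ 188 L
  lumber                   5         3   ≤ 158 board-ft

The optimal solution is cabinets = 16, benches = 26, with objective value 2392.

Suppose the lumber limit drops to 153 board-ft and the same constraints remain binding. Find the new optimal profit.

2352

Check each constraint at x*: varnish 188/188 (tight); lumber 158/158 (tight).
Dual feasibility on the basic columns requires 2·y_varnish + 5·y_lumber = 52, 6·y_varnish + 3·y_lumber = 60.
This yields shadow prices y_varnish = 6, y_lumber = 8.
Δz = y_lumber·Δb = 8 × (-5) = -40, so new z* = 2392 − 40 = 2352.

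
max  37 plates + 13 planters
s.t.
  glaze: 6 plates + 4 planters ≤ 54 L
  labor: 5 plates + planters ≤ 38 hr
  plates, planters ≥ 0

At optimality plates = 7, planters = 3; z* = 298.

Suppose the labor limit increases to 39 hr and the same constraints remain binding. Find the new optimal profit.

At the optimum: glaze uses 54 of 54 (binding); labor uses 38 of 38 (binding).
The binding rows give the dual system: 6·y_glaze + 5·y_labor = 37 and 4·y_glaze + 1·y_labor = 13.
→ y_glaze = 2 and y_labor = 5.
Δz = y_labor·Δb = 5 × (1) = 5, so new z* = 298 + 5 = 303.

303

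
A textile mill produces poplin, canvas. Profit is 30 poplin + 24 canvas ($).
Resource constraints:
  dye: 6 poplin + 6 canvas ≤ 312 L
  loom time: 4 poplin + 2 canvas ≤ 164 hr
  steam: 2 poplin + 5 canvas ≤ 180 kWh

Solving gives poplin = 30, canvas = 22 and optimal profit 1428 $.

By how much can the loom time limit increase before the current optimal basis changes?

44

Binding constraints: dye, loom time. The basis is B = [[6,6],[4,2]] with det -12.
Per unit increase in loom time, x* moves by d = (0.5, -0.5).
The basis stays optimal until canvas reaches 0; allowable increase = 44 hr.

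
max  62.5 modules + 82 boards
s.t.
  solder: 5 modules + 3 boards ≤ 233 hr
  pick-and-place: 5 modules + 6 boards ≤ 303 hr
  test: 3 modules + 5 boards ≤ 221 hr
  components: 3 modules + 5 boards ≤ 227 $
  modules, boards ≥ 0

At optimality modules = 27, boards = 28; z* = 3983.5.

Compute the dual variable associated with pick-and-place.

9.5

Check each constraint at x*: solder 219/233 (slack 14); pick-and-place 303/303 (tight); test 221/221 (tight); components 221/227 (slack 6).
By complementary slackness, y = 0 for the non-binding constraints.
Dual feasibility on the basic columns requires 5·y_pick-and-place + 3·y_test = 62.5, 6·y_pick-and-place + 5·y_test = 82.
Solving: y_pick-and-place = 9.5, y_test = 5.
Shadow price of pick-and-place = 9.5.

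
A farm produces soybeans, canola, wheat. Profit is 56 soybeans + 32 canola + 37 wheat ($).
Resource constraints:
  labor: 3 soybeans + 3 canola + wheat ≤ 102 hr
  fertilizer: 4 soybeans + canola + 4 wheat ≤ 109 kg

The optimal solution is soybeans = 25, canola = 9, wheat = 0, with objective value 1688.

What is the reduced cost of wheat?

At the optimum: labor uses 102 of 102 (binding); fertilizer uses 109 of 109 (binding).
Dual feasibility on the basic columns requires 3·y_labor + 4·y_fertilizer = 56, 3·y_labor + 1·y_fertilizer = 32.
This yields shadow prices y_labor = 8, y_fertilizer = 8.
Reduced cost of wheat: c₃ − yᵀa₃ = 37 − (8·1 + 8·4) = 37 − 40 = -3.

-3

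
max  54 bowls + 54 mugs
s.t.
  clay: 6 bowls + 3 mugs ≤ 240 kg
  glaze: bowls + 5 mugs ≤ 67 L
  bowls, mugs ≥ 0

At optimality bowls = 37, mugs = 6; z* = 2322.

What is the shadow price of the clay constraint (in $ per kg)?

8

Check each constraint at x*: clay 240/240 (tight); glaze 67/67 (tight).
The binding rows give the dual system: 6·y_clay + 1·y_glaze = 54 and 3·y_clay + 5·y_glaze = 54.
Solving: y_clay = 8, y_glaze = 6.
Shadow price of clay = 8.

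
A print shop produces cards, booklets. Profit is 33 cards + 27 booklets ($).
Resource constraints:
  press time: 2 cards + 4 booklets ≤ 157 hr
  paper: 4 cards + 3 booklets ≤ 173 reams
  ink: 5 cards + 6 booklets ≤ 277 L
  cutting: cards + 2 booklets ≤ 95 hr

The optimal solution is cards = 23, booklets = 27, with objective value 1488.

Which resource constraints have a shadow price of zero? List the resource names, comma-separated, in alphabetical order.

cutting, press time

press time: 154/157 (slack 3)
paper: 173/173 (binding)
ink: 277/277 (binding)
cutting: 77/95 (slack 18)
By complementary slackness, a constraint with positive slack has shadow price 0 → cutting, press time.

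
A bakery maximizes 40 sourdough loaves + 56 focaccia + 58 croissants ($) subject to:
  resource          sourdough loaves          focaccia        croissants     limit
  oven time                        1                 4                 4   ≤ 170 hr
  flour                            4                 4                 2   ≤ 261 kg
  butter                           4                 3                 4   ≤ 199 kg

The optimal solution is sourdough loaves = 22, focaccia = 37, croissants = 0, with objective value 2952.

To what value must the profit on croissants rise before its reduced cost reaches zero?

Binding: oven time and butter. Non-binding: flour (25 unused).
By complementary slackness, y = 0 for the non-binding constraint.
Dual feasibility on the basic columns requires 1·y_oven time + 4·y_butter = 40, 4·y_oven time + 3·y_butter = 56.
Solving: y_oven time = 8, y_butter = 8.
croissants enters the basis when its profit ≥ yᵀa₃ = 8·4 + 8·4 = 64.

64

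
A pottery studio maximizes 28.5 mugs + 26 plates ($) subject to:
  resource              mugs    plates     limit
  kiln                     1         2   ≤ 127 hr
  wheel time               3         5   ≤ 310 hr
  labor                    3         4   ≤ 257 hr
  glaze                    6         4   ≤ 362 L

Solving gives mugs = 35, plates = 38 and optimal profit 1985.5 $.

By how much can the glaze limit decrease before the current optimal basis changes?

60

Binding constraints: labor, glaze. The basis is B = [[3,4],[6,4]] with det -12.
Per unit decrease in glaze, x* moves by d = (-0.3333, 0.25).
The basis stays optimal until wheel time becomes binding; allowable decrease = 60 L.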